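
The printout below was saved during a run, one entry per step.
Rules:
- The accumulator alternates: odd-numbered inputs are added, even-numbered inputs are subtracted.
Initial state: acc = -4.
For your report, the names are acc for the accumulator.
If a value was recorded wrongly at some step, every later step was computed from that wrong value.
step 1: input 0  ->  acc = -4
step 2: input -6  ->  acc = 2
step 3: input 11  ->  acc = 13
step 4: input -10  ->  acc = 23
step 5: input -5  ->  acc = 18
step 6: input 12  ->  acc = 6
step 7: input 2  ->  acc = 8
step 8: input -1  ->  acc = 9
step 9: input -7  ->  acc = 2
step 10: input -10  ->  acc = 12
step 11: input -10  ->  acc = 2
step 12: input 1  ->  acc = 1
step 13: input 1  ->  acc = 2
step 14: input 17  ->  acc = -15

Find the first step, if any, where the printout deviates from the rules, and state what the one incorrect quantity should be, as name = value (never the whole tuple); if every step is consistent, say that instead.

no error

Recomputing the run from the initial state:
step 1: acc = -4
step 2: acc = 2
step 3: acc = 13
step 4: acc = 23
step 5: acc = 18
step 6: acc = 6
step 7: acc = 8
step 8: acc = 9
step 9: acc = 2
step 10: acc = 12
step 11: acc = 2
step 12: acc = 1
step 13: acc = 2
step 14: acc = -15
This matches the printout at every step.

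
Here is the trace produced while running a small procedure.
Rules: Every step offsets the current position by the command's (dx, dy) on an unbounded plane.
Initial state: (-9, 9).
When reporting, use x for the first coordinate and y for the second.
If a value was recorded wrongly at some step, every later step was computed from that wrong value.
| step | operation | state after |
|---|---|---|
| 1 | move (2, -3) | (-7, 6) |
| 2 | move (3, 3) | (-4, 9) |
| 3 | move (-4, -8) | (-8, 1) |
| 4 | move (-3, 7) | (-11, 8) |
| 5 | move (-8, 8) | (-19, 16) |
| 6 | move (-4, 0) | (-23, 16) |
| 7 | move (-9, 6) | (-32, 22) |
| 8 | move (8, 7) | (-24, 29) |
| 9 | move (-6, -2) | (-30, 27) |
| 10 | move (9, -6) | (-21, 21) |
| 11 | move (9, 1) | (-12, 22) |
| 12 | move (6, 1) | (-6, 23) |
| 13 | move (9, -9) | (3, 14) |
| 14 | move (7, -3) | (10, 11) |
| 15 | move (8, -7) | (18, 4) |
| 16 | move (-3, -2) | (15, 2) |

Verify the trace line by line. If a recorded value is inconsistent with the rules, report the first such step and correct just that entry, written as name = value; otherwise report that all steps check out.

no error

1. x = -9 + (2) = -7, y = 9 + (-3) = 6 (same as recorded)
2. x = -7 + (3) = -4, y = 6 + (3) = 9 (in agreement)
3. x = -4 + (-4) = -8, y = 9 + (-8) = 1 (consistent with the trace)
4. x = -8 + (-3) = -11, y = 1 + (7) = 8 (in agreement)
5. x = -11 + (-8) = -19, y = 8 + (8) = 16 (matches)
6. x = -19 + (-4) = -23, y = 16 + (0) = 16 (checks out)
7. x = -23 + (-9) = -32, y = 16 + (6) = 22 (in agreement)
8. x = -32 + (8) = -24, y = 22 + (7) = 29 (confirmed correct)
9. x = -24 + (-6) = -30, y = 29 + (-2) = 27 (confirmed correct)
10. x = -30 + (9) = -21, y = 27 + (-6) = 21 (confirmed correct)
11. x = -21 + (9) = -12, y = 21 + (1) = 22 (agrees with the trace)
12. x = -12 + (6) = -6, y = 22 + (1) = 23 (verified)
13. x = -6 + (9) = 3, y = 23 + (-9) = 14 (confirmed correct)
14. x = 3 + (7) = 10, y = 14 + (-3) = 11 (verified)
15. x = 10 + (8) = 18, y = 11 + (-7) = 4 (exactly as logged)
16. x = 18 + (-3) = 15, y = 4 + (-2) = 2 (consistent with the trace)
Each recorded entry agrees with the recomputation.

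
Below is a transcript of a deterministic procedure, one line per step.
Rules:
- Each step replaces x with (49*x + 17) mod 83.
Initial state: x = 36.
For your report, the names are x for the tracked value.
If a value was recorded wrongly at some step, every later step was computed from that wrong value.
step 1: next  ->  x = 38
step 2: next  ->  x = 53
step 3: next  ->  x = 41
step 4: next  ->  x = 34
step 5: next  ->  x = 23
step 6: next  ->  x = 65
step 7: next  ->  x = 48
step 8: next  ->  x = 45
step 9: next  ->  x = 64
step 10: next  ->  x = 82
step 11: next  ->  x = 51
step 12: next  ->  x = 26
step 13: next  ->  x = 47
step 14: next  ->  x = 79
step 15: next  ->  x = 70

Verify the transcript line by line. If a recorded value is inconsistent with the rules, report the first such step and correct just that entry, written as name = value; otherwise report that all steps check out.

Recomputing the run from the initial state:
step 1: x = 38
step 2: x = 53
step 3: x = 41
step 4: x = 34
step 5: x = 23
step 6: x = 65
step 7: x = 48
step 8: x = 45
step 9: x = 64
step 10: x = 82
step 11: x = 51
step 12: x = 26
step 13: x = 46
step 14: x = 30
step 15: x = 76
The first disagreement with the transcript is at step 13, where the value should be x = 46.

step 13, x = 46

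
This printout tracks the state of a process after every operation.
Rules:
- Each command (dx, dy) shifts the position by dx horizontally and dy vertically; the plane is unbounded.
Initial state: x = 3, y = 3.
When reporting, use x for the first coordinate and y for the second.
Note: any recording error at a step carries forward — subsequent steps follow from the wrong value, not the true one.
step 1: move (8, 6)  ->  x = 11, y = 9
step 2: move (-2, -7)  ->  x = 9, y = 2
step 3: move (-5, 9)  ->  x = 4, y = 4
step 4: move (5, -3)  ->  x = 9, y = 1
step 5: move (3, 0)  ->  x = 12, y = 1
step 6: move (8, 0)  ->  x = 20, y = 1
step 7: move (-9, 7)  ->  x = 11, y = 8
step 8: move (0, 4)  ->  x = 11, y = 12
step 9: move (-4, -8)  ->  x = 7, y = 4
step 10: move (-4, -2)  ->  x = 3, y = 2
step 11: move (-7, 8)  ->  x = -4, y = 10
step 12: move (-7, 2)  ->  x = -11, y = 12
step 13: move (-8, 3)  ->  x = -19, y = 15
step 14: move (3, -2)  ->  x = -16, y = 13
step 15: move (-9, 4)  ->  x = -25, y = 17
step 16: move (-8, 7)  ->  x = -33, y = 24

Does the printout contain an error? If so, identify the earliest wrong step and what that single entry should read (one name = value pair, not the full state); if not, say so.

1. x = 3 + (8) = 11, y = 3 + (6) = 9 (confirmed correct)
2. x = 11 + (-2) = 9, y = 9 + (-7) = 2 (agrees with the printout)
3. x = 9 + (-5) = 4, y = 2 + (9) = 11 (not what was recorded)
First incorrect step: 3; the correct value is y = 11.

step 3, y = 11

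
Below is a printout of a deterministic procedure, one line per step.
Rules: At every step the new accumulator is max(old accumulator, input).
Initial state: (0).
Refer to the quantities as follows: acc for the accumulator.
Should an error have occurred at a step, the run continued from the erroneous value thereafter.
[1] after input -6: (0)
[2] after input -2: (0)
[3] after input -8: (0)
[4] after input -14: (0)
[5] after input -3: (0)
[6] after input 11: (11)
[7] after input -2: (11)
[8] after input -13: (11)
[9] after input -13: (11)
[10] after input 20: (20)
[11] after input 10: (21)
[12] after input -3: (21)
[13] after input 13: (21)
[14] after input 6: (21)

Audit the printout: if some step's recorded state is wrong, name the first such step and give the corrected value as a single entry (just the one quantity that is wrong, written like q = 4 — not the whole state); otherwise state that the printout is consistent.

Recomputing the run from the initial state:
step 1: acc = 0
step 2: acc = 0
step 3: acc = 0
step 4: acc = 0
step 5: acc = 0
step 6: acc = 11
step 7: acc = 11
step 8: acc = 11
step 9: acc = 11
step 10: acc = 20
step 11: acc = 20
step 12: acc = 20
step 13: acc = 20
step 14: acc = 20
The first disagreement with the printout is at step 11, where the value should be acc = 20.

step 11, acc = 20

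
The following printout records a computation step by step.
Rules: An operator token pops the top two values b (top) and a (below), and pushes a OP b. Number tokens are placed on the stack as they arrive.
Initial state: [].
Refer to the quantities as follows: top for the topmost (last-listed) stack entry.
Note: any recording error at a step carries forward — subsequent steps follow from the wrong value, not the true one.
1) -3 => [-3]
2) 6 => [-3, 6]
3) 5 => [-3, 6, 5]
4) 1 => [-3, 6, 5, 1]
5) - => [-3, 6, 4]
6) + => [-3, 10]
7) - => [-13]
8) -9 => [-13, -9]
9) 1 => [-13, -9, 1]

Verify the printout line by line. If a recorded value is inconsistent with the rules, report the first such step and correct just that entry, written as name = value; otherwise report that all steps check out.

no error

1. push -3: top = -3 (exactly as logged)
2. push 6: top = 6 (checks out)
3. push 5: top = 5 (same as recorded)
4. push 1: top = 1 (no discrepancy)
5. 5 - 1 = 4 (exactly as logged)
6. 6 + 4 = 10 (exactly as logged)
7. -3 - 10 = -13 (same as recorded)
8. push -9: top = -9 (no discrepancy)
9. push 1: top = 1 (in agreement)
Each recorded entry agrees with the recomputation.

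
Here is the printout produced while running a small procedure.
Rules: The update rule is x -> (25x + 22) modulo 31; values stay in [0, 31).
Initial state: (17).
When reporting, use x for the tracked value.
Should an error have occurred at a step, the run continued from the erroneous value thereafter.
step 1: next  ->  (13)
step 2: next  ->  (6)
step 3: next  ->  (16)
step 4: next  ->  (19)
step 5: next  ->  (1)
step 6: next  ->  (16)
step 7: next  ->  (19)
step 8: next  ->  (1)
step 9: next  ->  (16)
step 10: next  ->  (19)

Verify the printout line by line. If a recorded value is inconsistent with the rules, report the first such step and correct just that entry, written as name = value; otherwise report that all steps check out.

step 3, x = 17

1. x = (25*17 + 22) mod 31 = 13 (agrees with the printout)
2. x = (25*13 + 22) mod 31 = 6 (agrees with the printout)
3. x = (25*6 + 22) mod 31 = 17 (the printout disagrees here)
Conclusion: step 3 carries the first error; the entry should be x = 17.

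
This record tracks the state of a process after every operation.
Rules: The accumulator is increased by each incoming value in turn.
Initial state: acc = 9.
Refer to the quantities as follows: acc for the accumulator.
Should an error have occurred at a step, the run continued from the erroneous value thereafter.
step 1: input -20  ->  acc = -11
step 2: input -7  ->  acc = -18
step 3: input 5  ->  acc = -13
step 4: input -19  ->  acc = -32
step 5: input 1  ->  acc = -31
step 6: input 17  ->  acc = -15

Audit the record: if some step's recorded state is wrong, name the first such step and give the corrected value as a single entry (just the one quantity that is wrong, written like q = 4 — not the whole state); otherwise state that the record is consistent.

Step 1: acc = 9 + -20 = -11 — exactly as logged.
Step 2: acc = -11 + -7 = -18 — matches.
Step 3: acc = -18 + 5 = -13 — verified.
Step 4: acc = -13 + -19 = -32 — verified.
Step 5: acc = -32 + 1 = -31 — exactly as logged.
Step 6: acc = -31 + 17 = -14 — the record disagrees here.
Conclusion: step 6 carries the first error; the entry should be acc = -14.

step 6, acc = -14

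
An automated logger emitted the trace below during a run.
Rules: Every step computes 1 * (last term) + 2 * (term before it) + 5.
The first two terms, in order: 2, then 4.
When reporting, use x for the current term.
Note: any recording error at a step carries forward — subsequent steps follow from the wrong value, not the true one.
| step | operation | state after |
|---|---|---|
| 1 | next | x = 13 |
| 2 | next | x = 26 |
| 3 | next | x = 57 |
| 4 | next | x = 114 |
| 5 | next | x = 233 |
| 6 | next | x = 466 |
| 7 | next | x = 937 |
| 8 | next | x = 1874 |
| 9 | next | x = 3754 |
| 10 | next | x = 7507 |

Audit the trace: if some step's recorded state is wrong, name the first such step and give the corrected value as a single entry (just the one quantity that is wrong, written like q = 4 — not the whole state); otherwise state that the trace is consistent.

step 9, x = 3753

Recomputing the run from the initial state:
step 1: x = 13
step 2: x = 26
step 3: x = 57
step 4: x = 114
step 5: x = 233
step 6: x = 466
step 7: x = 937
step 8: x = 1874
step 9: x = 3753
step 10: x = 7506
The first disagreement with the trace is at step 9, where the value should be x = 3753.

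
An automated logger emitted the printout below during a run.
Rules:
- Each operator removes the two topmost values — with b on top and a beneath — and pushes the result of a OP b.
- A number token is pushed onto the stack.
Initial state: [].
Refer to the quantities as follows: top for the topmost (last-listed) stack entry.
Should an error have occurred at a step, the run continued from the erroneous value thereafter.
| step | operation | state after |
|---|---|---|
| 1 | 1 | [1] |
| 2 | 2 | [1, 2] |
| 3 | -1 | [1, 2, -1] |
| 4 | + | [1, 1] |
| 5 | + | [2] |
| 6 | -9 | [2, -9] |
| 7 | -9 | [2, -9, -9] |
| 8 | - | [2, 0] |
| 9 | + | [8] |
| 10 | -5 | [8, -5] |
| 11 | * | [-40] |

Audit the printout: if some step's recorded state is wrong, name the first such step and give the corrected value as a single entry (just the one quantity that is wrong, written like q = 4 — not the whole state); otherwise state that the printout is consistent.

step 9, top = 2

Recomputing the run from the initial state:
step 1: [1]
step 2: [1, 2]
step 3: [1, 2, -1]
step 4: [1, 1]
step 5: [2]
step 6: [2, -9]
step 7: [2, -9, -9]
step 8: [2, 0]
step 9: [2]
step 10: [2, -5]
step 11: [-10]
The first disagreement with the printout is at step 9, where the value should be top = 2.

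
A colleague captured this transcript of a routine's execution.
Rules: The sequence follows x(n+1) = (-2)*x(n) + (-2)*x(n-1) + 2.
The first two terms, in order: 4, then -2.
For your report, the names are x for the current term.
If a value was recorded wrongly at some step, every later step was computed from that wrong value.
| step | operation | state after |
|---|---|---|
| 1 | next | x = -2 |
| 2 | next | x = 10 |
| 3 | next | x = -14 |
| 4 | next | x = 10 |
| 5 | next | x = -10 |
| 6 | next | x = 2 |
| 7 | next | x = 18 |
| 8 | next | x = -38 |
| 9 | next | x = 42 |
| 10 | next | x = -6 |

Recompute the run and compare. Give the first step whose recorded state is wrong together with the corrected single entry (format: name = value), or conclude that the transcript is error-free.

step 5, x = 10

Recomputing the run from the initial state:
step 1: x = -2
step 2: x = 10
step 3: x = -14
step 4: x = 10
step 5: x = 10
step 6: x = -38
step 7: x = 58
step 8: x = -38
step 9: x = -38
step 10: x = 154
The first disagreement with the transcript is at step 5, where the value should be x = 10.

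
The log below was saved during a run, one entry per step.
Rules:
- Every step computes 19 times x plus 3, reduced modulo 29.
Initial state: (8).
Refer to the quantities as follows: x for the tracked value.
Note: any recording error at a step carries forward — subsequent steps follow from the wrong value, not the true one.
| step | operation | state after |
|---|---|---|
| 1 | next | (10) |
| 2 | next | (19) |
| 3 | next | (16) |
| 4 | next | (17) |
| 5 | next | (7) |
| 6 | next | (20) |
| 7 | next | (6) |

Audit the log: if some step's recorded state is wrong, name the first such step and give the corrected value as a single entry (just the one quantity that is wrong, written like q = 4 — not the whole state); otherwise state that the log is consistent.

no error

Step 1: x = (19*8 + 3) mod 29 = 10 — confirmed correct.
Step 2: x = (19*10 + 3) mod 29 = 19 — matches.
Step 3: x = (19*19 + 3) mod 29 = 16 — same as recorded.
Step 4: x = (19*16 + 3) mod 29 = 17 — same as recorded.
Step 5: x = (19*17 + 3) mod 29 = 7 — consistent with the log.
Step 6: x = (19*7 + 3) mod 29 = 20 — matches.
Step 7: x = (19*20 + 3) mod 29 = 6 — checks out.
Every step is consistent.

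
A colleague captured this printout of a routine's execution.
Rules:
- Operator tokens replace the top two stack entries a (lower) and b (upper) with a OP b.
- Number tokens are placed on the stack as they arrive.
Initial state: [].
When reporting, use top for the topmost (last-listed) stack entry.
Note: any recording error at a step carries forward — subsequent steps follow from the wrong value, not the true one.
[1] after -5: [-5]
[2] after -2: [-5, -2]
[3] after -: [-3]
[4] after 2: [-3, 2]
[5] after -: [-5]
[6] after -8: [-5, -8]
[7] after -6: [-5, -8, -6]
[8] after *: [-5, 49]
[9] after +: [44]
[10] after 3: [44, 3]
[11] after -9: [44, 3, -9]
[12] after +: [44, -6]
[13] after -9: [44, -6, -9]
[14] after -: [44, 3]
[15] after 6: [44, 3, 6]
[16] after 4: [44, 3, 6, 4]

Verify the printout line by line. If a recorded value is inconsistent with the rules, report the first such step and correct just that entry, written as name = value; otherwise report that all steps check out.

step 8, top = 48

step 1: push -5: top = -5 -> in agreement
step 2: push -2: top = -2 -> in agreement
step 3: -5 - -2 = -3 -> same as recorded
step 4: push 2: top = 2 -> confirmed correct
step 5: -3 - 2 = -5 -> verified
step 6: push -8: top = -8 -> agrees with the printout
step 7: push -6: top = -6 -> no discrepancy
step 8: -8 * -6 = 48 -> this is not what the printout shows
First deviation found at step 8; the corrected entry is top = 48.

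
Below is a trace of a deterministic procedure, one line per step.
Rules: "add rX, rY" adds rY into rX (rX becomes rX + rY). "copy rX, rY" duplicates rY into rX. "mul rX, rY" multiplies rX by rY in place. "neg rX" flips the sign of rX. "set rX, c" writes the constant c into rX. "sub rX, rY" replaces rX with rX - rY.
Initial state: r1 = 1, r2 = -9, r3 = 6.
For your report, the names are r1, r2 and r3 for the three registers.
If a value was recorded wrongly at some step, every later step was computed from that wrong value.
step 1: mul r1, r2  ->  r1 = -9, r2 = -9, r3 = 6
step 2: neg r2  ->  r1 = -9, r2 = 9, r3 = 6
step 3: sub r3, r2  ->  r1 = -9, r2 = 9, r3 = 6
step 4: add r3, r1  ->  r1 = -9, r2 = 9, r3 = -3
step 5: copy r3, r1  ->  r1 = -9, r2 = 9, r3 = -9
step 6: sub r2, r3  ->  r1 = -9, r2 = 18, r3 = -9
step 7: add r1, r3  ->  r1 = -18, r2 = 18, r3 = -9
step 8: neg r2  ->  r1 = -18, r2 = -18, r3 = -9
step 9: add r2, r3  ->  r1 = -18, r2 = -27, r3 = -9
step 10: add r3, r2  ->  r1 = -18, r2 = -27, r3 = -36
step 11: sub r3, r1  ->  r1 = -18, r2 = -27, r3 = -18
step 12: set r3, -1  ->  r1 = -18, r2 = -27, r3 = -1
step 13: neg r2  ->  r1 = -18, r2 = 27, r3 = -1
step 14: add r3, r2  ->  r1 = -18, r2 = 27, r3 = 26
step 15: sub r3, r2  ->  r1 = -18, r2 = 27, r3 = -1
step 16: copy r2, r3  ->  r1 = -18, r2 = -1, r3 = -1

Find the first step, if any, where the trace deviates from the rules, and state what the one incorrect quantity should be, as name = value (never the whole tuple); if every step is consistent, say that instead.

step 3, r3 = -3

Step 1: r1 = 1 * -9 = -9 — agrees with the trace.
Step 2: r2 = -(-9) = 9 — consistent with the trace.
Step 3: r3 = 6 - 9 = -3 — the recorded entry deviates here.
That makes step 3 the first incorrect line — r3 = -3 is what it should show.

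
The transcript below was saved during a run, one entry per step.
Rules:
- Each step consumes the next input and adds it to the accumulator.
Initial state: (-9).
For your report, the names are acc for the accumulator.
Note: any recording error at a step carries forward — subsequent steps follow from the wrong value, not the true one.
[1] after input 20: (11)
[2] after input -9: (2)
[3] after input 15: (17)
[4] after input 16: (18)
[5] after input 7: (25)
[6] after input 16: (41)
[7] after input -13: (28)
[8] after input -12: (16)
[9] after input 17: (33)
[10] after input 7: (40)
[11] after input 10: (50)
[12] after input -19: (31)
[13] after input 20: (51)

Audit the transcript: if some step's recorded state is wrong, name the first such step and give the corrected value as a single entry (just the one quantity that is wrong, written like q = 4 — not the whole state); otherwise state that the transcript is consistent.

Step 1: acc = -9 + 20 = 11 — same as recorded.
Step 2: acc = 11 + -9 = 2 — matches.
Step 3: acc = 2 + 15 = 17 — matches.
Step 4: acc = 17 + 16 = 33 — first mismatch against the transcript.
The earliest wrong entry is at step 4: it should read acc = 33.

step 4, acc = 33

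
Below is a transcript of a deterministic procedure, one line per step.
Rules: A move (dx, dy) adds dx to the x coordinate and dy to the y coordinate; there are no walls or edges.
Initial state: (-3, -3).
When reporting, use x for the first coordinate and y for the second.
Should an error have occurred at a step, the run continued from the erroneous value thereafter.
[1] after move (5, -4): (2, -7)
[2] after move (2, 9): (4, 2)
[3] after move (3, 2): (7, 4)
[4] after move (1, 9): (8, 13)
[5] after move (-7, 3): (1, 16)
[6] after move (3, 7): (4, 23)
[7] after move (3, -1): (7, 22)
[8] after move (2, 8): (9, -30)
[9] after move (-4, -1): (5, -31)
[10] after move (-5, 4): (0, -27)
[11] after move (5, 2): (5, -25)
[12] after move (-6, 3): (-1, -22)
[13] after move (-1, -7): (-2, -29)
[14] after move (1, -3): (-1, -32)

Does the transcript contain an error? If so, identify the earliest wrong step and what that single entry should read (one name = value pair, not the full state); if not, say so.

step 8, y = 30

Recomputing the run from the initial state:
step 1: x = 2, y = -7
step 2: x = 4, y = 2
step 3: x = 7, y = 4
step 4: x = 8, y = 13
step 5: x = 1, y = 16
step 6: x = 4, y = 23
step 7: x = 7, y = 22
step 8: x = 9, y = 30
step 9: x = 5, y = 29
step 10: x = 0, y = 33
step 11: x = 5, y = 35
step 12: x = -1, y = 38
step 13: x = -2, y = 31
step 14: x = -1, y = 28
The first disagreement with the transcript is at step 8, where the value should be y = 30.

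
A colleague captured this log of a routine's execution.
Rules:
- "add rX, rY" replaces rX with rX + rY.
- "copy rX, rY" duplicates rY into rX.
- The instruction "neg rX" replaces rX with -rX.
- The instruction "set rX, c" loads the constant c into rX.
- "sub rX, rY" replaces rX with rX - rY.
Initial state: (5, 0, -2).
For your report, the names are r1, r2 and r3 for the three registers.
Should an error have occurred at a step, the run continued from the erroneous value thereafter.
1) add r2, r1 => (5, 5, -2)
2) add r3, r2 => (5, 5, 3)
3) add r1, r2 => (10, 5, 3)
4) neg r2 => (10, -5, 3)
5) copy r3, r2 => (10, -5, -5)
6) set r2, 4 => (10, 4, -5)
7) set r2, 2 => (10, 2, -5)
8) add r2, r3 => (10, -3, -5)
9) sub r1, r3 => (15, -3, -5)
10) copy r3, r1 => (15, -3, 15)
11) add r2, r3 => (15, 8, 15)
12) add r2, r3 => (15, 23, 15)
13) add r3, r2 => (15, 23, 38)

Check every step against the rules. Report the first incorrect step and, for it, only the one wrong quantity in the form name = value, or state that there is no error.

step 11, r2 = 12

Recomputing the run from the initial state:
step 1: r1 = 5, r2 = 5, r3 = -2
step 2: r1 = 5, r2 = 5, r3 = 3
step 3: r1 = 10, r2 = 5, r3 = 3
step 4: r1 = 10, r2 = -5, r3 = 3
step 5: r1 = 10, r2 = -5, r3 = -5
step 6: r1 = 10, r2 = 4, r3 = -5
step 7: r1 = 10, r2 = 2, r3 = -5
step 8: r1 = 10, r2 = -3, r3 = -5
step 9: r1 = 15, r2 = -3, r3 = -5
step 10: r1 = 15, r2 = -3, r3 = 15
step 11: r1 = 15, r2 = 12, r3 = 15
step 12: r1 = 15, r2 = 27, r3 = 15
step 13: r1 = 15, r2 = 27, r3 = 42
The first disagreement with the log is at step 11, where the value should be r2 = 12.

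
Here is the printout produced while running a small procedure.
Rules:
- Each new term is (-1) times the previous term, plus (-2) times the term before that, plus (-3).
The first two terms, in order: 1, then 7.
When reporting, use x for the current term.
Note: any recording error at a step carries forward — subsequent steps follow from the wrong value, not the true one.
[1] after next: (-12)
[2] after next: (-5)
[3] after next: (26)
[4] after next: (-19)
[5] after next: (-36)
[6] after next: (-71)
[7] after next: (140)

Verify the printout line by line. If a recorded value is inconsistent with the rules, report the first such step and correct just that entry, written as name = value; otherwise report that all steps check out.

step 6, x = 71

Recomputing the run from the initial state:
step 1: x = -12
step 2: x = -5
step 3: x = 26
step 4: x = -19
step 5: x = -36
step 6: x = 71
step 7: x = -2
The first disagreement with the printout is at step 6, where the value should be x = 71.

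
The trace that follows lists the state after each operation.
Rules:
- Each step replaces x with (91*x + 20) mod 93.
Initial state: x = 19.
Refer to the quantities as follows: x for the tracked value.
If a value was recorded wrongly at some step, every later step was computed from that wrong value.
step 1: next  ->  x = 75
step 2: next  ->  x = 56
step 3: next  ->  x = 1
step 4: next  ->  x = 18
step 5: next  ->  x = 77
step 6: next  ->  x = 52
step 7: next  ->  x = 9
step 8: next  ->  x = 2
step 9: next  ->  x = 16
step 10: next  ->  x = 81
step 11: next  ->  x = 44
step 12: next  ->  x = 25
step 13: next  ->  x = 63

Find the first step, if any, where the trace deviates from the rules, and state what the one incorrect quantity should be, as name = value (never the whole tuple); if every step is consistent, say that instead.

no error

step 1: x = (91*19 + 20) mod 93 = 75 -> exactly as logged
step 2: x = (91*75 + 20) mod 93 = 56 -> confirmed correct
step 3: x = (91*56 + 20) mod 93 = 1 -> exactly as logged
step 4: x = (91*1 + 20) mod 93 = 18 -> no discrepancy
step 5: x = (91*18 + 20) mod 93 = 77 -> no discrepancy
step 6: x = (91*77 + 20) mod 93 = 52 -> confirmed correct
step 7: x = (91*52 + 20) mod 93 = 9 -> confirmed correct
step 8: x = (91*9 + 20) mod 93 = 2 -> same as recorded
step 9: x = (91*2 + 20) mod 93 = 16 -> confirmed correct
step 10: x = (91*16 + 20) mod 93 = 81 -> matches
step 11: x = (91*81 + 20) mod 93 = 44 -> no discrepancy
step 12: x = (91*44 + 20) mod 93 = 25 -> same as recorded
step 13: x = (91*25 + 20) mod 93 = 63 -> same as recorded
No step deviates from the rules.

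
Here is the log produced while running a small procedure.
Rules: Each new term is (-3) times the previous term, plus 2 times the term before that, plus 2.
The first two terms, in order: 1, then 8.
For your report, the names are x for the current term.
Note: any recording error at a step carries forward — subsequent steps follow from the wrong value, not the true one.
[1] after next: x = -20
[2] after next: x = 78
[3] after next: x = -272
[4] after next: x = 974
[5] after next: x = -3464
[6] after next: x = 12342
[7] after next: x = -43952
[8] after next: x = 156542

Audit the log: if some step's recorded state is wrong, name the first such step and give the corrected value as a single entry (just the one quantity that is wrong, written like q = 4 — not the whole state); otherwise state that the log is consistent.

Step 1: x = -3*(8) + (2)*(1) + (2) = -20 — same as recorded.
Step 2: x = -3*(-20) + (2)*(8) + (2) = 78 — agrees with the log.
Step 3: x = -3*(78) + (2)*(-20) + (2) = -272 — consistent with the log.
Step 4: x = -3*(-272) + (2)*(78) + (2) = 974 — same as recorded.
Step 5: x = -3*(974) + (2)*(-272) + (2) = -3464 — same as recorded.
Step 6: x = -3*(-3464) + (2)*(974) + (2) = 12342 — no discrepancy.
Step 7: x = -3*(12342) + (2)*(-3464) + (2) = -43952 — confirmed correct.
Step 8: x = -3*(-43952) + (2)*(12342) + (2) = 156542 — verified.
Every step is consistent.

no error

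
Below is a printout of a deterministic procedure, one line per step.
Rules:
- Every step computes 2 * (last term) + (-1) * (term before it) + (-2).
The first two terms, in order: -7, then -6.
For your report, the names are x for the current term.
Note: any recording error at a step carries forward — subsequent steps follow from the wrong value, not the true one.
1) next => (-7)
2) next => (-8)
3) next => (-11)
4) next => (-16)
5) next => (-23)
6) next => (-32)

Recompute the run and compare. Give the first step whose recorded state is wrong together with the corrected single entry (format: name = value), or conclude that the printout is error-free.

Step 1: x = 2*(-6) + (-1)*(-7) + (-2) = -7 — checks out.
Step 2: x = 2*(-7) + (-1)*(-6) + (-2) = -10 — the printout disagrees here.
That makes step 2 the first incorrect line — x = -10 is what it should show.

step 2, x = -10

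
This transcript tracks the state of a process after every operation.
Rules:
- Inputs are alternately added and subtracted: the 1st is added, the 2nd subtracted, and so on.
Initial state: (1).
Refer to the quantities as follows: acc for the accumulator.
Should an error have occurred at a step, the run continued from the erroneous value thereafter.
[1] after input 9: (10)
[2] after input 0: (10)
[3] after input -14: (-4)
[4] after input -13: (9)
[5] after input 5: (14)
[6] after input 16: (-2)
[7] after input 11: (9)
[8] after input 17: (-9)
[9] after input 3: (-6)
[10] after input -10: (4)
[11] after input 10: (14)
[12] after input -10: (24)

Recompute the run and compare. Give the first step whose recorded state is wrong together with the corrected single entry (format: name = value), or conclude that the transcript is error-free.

step 8, acc = -8

Recomputing the run from the initial state:
step 1: acc = 10
step 2: acc = 10
step 3: acc = -4
step 4: acc = 9
step 5: acc = 14
step 6: acc = -2
step 7: acc = 9
step 8: acc = -8
step 9: acc = -5
step 10: acc = 5
step 11: acc = 15
step 12: acc = 25
The first disagreement with the transcript is at step 8, where the value should be acc = -8.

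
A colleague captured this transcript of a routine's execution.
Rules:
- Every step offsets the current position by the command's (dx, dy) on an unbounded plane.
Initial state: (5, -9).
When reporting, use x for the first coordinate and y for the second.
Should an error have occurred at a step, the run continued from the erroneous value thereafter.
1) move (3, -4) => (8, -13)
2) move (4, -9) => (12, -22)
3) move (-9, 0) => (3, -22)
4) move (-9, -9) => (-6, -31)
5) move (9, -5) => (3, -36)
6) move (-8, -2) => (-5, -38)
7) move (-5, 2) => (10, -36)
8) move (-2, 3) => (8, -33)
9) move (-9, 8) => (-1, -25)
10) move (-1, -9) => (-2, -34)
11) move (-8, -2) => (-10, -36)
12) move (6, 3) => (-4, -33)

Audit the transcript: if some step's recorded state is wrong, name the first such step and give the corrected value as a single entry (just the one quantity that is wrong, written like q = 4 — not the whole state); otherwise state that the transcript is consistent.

Step 1: x = 5 + (3) = 8, y = -9 + (-4) = -13 — no discrepancy.
Step 2: x = 8 + (4) = 12, y = -13 + (-9) = -22 — in agreement.
Step 3: x = 12 + (-9) = 3, y = -22 + (0) = -22 — same as recorded.
Step 4: x = 3 + (-9) = -6, y = -22 + (-9) = -31 — verified.
Step 5: x = -6 + (9) = 3, y = -31 + (-5) = -36 — checks out.
Step 6: x = 3 + (-8) = -5, y = -36 + (-2) = -38 — agrees with the transcript.
Step 7: x = -5 + (-5) = -10, y = -38 + (2) = -36 — not what was recorded.
Step 7 is the first one off; corrected, x = -10.

step 7, x = -10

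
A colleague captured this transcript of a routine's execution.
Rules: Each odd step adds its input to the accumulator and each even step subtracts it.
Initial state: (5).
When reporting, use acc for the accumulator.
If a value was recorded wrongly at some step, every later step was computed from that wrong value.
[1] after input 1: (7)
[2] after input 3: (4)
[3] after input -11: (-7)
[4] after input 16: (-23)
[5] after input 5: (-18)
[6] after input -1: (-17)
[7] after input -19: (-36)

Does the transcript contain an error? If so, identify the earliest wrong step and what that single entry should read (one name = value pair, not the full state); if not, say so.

step 1, acc = 6

Recomputing the run from the initial state:
step 1: acc = 6
step 2: acc = 3
step 3: acc = -8
step 4: acc = -24
step 5: acc = -19
step 6: acc = -18
step 7: acc = -37
The first disagreement with the transcript is at step 1, where the value should be acc = 6.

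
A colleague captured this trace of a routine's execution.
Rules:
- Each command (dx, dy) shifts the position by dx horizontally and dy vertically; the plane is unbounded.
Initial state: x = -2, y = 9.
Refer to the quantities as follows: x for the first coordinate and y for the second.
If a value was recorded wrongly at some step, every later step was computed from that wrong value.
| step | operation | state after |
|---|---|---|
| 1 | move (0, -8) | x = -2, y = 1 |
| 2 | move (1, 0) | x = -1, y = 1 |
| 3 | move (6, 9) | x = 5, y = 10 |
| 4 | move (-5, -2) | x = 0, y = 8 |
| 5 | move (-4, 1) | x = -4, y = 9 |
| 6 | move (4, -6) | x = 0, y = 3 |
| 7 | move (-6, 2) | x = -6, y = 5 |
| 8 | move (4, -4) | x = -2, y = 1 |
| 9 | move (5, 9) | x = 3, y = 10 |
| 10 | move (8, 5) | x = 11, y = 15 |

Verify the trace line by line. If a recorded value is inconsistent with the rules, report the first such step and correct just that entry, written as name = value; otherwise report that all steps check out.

no error

Recomputing the run from the initial state:
step 1: x = -2, y = 1
step 2: x = -1, y = 1
step 3: x = 5, y = 10
step 4: x = 0, y = 8
step 5: x = -4, y = 9
step 6: x = 0, y = 3
step 7: x = -6, y = 5
step 8: x = -2, y = 1
step 9: x = 3, y = 10
step 10: x = 11, y = 15
This matches the trace at every step.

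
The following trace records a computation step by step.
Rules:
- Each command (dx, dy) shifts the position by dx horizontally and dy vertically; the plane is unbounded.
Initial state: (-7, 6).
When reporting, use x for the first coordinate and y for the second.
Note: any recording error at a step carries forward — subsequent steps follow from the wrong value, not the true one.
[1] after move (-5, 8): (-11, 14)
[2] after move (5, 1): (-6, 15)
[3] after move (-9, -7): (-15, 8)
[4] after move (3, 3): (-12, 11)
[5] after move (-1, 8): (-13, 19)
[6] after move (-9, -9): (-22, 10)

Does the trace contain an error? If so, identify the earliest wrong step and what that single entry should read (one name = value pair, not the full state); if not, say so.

step 1, x = -12

Step 1: x = -7 + (-5) = -12, y = 6 + (8) = 14 — a discrepancy with the trace.
First incorrect step: 1; the correct value is x = -12.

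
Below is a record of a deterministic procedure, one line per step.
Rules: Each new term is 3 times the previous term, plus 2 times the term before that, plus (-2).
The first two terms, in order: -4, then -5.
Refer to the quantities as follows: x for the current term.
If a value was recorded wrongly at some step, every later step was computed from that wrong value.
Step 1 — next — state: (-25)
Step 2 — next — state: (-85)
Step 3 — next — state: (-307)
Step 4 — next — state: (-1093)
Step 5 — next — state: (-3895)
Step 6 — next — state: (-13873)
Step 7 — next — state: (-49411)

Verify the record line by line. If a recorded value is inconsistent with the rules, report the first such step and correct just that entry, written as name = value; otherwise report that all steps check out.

step 2, x = -87

Recomputing the run from the initial state:
step 1: x = -25
step 2: x = -87
step 3: x = -313
step 4: x = -1115
step 5: x = -3973
step 6: x = -14151
step 7: x = -50401
The first disagreement with the record is at step 2, where the value should be x = -87.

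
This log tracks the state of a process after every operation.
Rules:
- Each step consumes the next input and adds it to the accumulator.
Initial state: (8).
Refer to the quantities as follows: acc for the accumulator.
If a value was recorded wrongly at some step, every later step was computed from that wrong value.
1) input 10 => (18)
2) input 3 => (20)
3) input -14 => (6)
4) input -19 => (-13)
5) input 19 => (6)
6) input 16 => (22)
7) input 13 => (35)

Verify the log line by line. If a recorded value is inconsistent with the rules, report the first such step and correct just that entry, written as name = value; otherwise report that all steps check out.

step 2, acc = 21

Step 1: acc = 8 + 10 = 18 — consistent with the log.
Step 2: acc = 18 + 3 = 21 — this is not what the log shows.
So the first discrepancy is step 2, where the right value is acc = 21.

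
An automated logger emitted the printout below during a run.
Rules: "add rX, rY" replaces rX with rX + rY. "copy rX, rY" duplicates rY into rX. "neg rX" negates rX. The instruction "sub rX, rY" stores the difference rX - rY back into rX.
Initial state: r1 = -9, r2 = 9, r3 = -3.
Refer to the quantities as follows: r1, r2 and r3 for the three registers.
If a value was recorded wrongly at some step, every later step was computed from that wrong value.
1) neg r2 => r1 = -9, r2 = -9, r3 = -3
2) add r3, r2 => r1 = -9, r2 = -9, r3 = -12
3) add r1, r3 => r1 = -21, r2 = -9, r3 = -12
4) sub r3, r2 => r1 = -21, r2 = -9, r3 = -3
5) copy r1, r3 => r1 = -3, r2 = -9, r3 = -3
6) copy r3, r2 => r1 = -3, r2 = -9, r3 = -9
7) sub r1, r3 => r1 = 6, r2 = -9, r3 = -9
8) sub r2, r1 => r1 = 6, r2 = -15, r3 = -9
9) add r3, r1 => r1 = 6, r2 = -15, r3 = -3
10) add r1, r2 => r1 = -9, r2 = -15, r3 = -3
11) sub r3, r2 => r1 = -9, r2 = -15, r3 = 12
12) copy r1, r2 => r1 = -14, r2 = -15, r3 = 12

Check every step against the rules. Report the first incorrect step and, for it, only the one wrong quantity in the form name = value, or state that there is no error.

Recomputing the run from the initial state:
step 1: r1 = -9, r2 = -9, r3 = -3
step 2: r1 = -9, r2 = -9, r3 = -12
step 3: r1 = -21, r2 = -9, r3 = -12
step 4: r1 = -21, r2 = -9, r3 = -3
step 5: r1 = -3, r2 = -9, r3 = -3
step 6: r1 = -3, r2 = -9, r3 = -9
step 7: r1 = 6, r2 = -9, r3 = -9
step 8: r1 = 6, r2 = -15, r3 = -9
step 9: r1 = 6, r2 = -15, r3 = -3
step 10: r1 = -9, r2 = -15, r3 = -3
step 11: r1 = -9, r2 = -15, r3 = 12
step 12: r1 = -15, r2 = -15, r3 = 12
The first disagreement with the printout is at step 12, where the value should be r1 = -15.

step 12, r1 = -15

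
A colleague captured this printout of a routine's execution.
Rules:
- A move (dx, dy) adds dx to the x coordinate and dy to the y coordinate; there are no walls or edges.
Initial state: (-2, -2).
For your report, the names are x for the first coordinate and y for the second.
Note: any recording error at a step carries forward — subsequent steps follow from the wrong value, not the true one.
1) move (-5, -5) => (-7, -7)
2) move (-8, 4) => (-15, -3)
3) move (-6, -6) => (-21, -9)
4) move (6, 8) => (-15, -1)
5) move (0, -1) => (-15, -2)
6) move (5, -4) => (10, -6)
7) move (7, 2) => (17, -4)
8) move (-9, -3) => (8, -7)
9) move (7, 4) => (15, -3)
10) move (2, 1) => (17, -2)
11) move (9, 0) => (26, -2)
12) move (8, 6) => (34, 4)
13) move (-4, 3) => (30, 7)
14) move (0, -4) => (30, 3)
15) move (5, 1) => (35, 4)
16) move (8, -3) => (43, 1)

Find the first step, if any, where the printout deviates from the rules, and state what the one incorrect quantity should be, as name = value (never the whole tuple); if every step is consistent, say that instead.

Recomputing the run from the initial state:
step 1: x = -7, y = -7
step 2: x = -15, y = -3
step 3: x = -21, y = -9
step 4: x = -15, y = -1
step 5: x = -15, y = -2
step 6: x = -10, y = -6
step 7: x = -3, y = -4
step 8: x = -12, y = -7
step 9: x = -5, y = -3
step 10: x = -3, y = -2
step 11: x = 6, y = -2
step 12: x = 14, y = 4
step 13: x = 10, y = 7
step 14: x = 10, y = 3
step 15: x = 15, y = 4
step 16: x = 23, y = 1
The first disagreement with the printout is at step 6, where the value should be x = -10.

step 6, x = -10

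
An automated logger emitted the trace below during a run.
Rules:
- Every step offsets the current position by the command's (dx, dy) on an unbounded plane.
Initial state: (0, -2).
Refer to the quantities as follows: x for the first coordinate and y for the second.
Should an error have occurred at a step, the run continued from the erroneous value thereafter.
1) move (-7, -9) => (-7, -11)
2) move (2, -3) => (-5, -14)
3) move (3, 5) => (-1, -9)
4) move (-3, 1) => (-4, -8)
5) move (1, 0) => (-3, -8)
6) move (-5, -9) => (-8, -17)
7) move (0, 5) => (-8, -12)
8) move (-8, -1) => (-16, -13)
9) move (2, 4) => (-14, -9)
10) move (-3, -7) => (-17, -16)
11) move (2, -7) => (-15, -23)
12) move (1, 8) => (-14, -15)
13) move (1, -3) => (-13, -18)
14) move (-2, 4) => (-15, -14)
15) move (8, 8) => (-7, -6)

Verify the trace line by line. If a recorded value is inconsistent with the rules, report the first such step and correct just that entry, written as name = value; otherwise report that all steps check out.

1. x = 0 + (-7) = -7, y = -2 + (-9) = -11 (matches)
2. x = -7 + (2) = -5, y = -11 + (-3) = -14 (matches)
3. x = -5 + (3) = -2, y = -14 + (5) = -9 (a discrepancy with the trace)
That makes step 3 the first incorrect line — x = -2 is what it should show.

step 3, x = -2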